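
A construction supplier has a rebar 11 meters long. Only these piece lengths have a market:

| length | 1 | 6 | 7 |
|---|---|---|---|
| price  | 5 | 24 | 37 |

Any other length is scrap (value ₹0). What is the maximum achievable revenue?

57

Let f[k] be the best obtainable value from length k. For each k, try every first piece i and keep the best of price[i] + f[k−i].
f[1] = 5
f[2] = 10  (first piece 1, then f[1]=5)
f[3] = 15  (first piece 1, then f[2]=10)
f[4] = 20  (first piece 1, then f[3]=15)
f[5] = 25  (first piece 1, then f[4]=20)
f[6] = 30  (first piece 1, then f[5]=25)
f[7] = 37
f[8] = 42  (first piece 1, then f[7]=37)
f[9] = 47  (first piece 1, then f[8]=42)
f[10] = 52  (first piece 1, then f[9]=47)
f[11] = 57  (first piece 1, then f[10]=52)
One optimal cutting: 7 + 1 + 1 + 1 + 1 → ₹57.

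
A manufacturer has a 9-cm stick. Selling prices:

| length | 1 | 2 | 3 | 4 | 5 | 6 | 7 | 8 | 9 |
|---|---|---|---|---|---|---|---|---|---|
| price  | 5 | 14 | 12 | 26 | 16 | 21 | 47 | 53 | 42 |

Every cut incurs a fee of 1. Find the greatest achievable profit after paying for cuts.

60

Let v[k] be the best obtainable value from length k. For each k, try every first piece i and keep the best of price[i] + v[k−i] minus the 1 cut fee when i<k.
v[1] = 5
v[2] = max(5+5-1, 14+0) = 14
v[3] = max(5+14-1, 14+5-1, 12+0) = 18
v[4] = max(5+18-1, 14+14-1, 12+5-1, 26+0) = 27
v[5] = max(5+27-1, 14+18-1, 12+14-1, 26+5-1, 16+0) = 31
v[6] = max(5+31-1, 14+27-1, 12+18-1, 26+14-1, 16+5-1, 21+0) = 40
v[7] = max(5+40-1, 14+31-1, 12+27-1, …, 21+5-1, 47+0) = 47
v[8] = max(5+47-1, 14+40-1, 12+31-1, …, 47+5-1, 53+0) = 53
v[9] = max(5+53-1, 14+47-1, 12+40-1, …, 53+5-1, 42+0) = 60
One optimal plan: pieces 7 + 2 (1 cut) → 61 − 1 = 60.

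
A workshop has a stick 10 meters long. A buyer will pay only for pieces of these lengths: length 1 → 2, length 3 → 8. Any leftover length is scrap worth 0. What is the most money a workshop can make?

26

Let best[k] be the best obtainable value from length k. For each k, try every first piece i and keep the best of price[i] + best[k−i].
best[1] = 2
best[2] = 4  (first piece 1, then best[1]=2)
best[3] = max(2+4, 8+0) = 8
best[4] = max(2+8, 8+2) = 10
best[5] = max(2+10, 8+4) = 12
best[6] = max(2+12, 8+8) = 16
best[7] = max(2+16, 8+10) = 18
best[8] = max(2+18, 8+12) = 20
best[9] = max(2+20, 8+16) = 24
best[10] = max(2+24, 8+18) = 26
One optimal cutting: 3 + 3 + 3 + 1 → 26.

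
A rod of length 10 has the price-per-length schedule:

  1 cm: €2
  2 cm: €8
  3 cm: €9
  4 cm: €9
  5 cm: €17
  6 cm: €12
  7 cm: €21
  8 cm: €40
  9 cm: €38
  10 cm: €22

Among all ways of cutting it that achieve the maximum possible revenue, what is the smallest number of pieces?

2

Consider every possible first cut. r[k] is the best of p[i]+r[k−i] over all sellable i≤k.
r[1] = 2
r[2] = 8
r[3] = 10  (first piece 1, then r[2]=8)
r[4] = 16  (first piece 2, then r[2]=8)
r[5] = 18  (first piece 1, then r[4]=16)
r[6] = 24  (first piece 2, then r[4]=16)
r[7] = 26  (first piece 1, then r[6]=24)
r[8] = 40
r[9] = 42  (first piece 1, then r[8]=40)
r[10] = 48  (first piece 2, then r[8]=40)
Maximum revenue is €48.
Now minimize piece count subject to staying optimal: for each k, pieces[k] = 1 + min over i with p[i]+r[k−i]=r[k] of pieces[k−i].
pieces[7] = 4
pieces[8] = 1
pieces[9] = 2
pieces[10] = 2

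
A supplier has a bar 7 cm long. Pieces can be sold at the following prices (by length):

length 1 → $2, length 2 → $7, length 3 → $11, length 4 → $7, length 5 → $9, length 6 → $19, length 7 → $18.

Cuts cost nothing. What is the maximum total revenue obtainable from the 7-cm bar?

25

Let r[k] be the best obtainable value from length k. For each k, try every first piece i and keep the best of price[i] + r[k−i].
r[1] = 2
r[2] = max(2+2, 7+0) = 7
r[3] = max(2+7, 7+2, 11+0) = 11
r[4] = max(2+11, 7+7, 11+2, 7+0) = 14
r[5] = max(2+14, 7+11, 11+7, 7+2, 9+0) = 18
r[6] = max(2+18, 7+14, 11+11, 7+7, 9+2, 19+0) = 22
r[7] = max(2+22, 7+18, 11+14, …, 19+2, 18+0) = 25
One optimal cutting: 3 + 2 + 2 → $11 + $7 + $7 = $25.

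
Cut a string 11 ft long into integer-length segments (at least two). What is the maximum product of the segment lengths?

Define m[k] = max over 1≤i<k of i · max(k−i, m[k−i]); the inner max lets the remainder stay uncut if that's better.
m[2] = 1×max(1,0) = 1×1 = 1
m[3] = 1×max(2,1) = 1×2 = 2
m[4] = 2×max(2,1) = 2×2 = 4
m[5] = 2×max(3,2) = 2×3 = 6
m[6] = 3×max(3,2) = 3×3 = 9
m[7] = 2×max(5,6) = 2×6 = 12
m[8] = 2×max(6,9) = 2×9 = 18
m[9] = 3×max(6,9) = 3×9 = 27
m[10] = 2×max(8,18) = 2×18 = 36
m[11] = 2×max(9,27) = 2×27 = 54
One optimal split: 3 + 3 + 3 + 2; product 3×3×3×2 = 54.

54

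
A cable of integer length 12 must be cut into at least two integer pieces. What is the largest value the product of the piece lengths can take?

81

Let g[k] be the best product for length k (with at least one cut). For each first piece i, the rest contributes max(k−i, g[k−i]).
Small cases: g[2]=1, g[3]=2, g[4]=4, g[5]=6, g[6]=9, g[7]=12.
g[8] = max(1·12, 2·9, 3·6, …, 6·2, 7·1) = 18
g[9] = max(1·18, 2·12, 3·9, …, 7·2, 8·1) = 27
g[10] = max(1·27, 2·18, 3·12, …, 8·2, 9·1) = 36
g[11] = max(1·36, 2·27, 3·18, …, 9·2, 10·1) = 54
g[12] = max(1·54, 2·36, 3·27, …, 10·2, 11·1) = 81
One optimal split: 3 + 3 + 3 + 3; product 3·3·3·3 = 81.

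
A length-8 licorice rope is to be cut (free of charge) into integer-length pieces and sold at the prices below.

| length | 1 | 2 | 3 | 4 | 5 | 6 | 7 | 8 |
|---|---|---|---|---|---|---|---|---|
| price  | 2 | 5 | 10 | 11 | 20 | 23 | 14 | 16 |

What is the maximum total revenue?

Build r[k] bottom-up: r[k] = max over allowed piece i of (p[i] + r[k−i]).
r[1] = 2
r[2] = 5
r[3] = 10
r[4] = 12  (first piece 1, then r[3]=10)
r[5] = 20
r[6] = 23
r[7] = 25  (first piece 1, then r[6]=23)
r[8] = 30  (first piece 3, then r[5]=20)
One optimal cutting: 5 + 3 → ¢20 + ¢10 = ¢30.

30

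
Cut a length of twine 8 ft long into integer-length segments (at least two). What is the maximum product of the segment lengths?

18

Fill P[k] for k=2..8: at each k try every first piece i and multiply by the better of (k−i) uncut or P[k−i].
P[2] = 1×max(1,0) = 1×1 = 1
P[3] = 1×max(2,1) = 1×2 = 2
P[4] = 2×max(2,1) = 2×2 = 4
P[5] = 2×max(3,2) = 2×3 = 6
P[6] = 3×max(3,2) = 3×3 = 9
P[7] = 2×max(5,6) = 2×6 = 12
P[8] = 2×max(6,9) = 2×9 = 18
One optimal split: 3 + 3 + 2; product 3×3×2 = 18.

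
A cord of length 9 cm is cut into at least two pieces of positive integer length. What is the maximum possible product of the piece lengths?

27

Let m[k] be the best product for length k (with at least one cut). For each first piece i, the rest contributes max(k−i, m[k−i]).
Small cases: m[2]=1, m[3]=2, m[4]=4.
m[5] = 2·max(3,2) = 2·3 = 6
m[6] = 3·max(3,2) = 3·3 = 9
m[7] = 2·max(5,6) = 2·6 = 12
m[8] = 2·max(6,9) = 2·9 = 18
m[9] = 3·max(6,9) = 3·9 = 27
One optimal split: 3 + 3 + 3; product 3·3·3 = 27.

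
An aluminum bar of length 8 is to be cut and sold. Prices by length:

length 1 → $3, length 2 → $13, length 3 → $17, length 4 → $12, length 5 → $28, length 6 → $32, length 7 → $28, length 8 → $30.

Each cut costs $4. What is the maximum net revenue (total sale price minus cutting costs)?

Let r[k] be the best obtainable value from length k. For each k, try every first piece i and keep the best of price[i] + r[k−i] minus the 4 cut fee when i<k.
r[1] = 3
r[2] = max(3+3-4, 13+0) = 13
r[3] = max(3+13-4, 13+3-4, 17+0) = 17
r[4] = max(3+17-4, 13+13-4, 17+3-4, 12+0) = 22
r[5] = max(3+22-4, 13+17-4, 17+13-4, 12+3-4, 28+0) = 28
r[6] = max(3+28-4, 13+22-4, 17+17-4, 12+13-4, 28+3-4, 32+0) = 32
r[7] = max(3+32-4, 13+28-4, 17+22-4, …, 32+3-4, 28+0) = 37
r[8] = max(3+37-4, 13+32-4, 17+28-4, …, 28+3-4, 30+0) = 41
One optimal plan: pieces 6 + 2 (1 cut) → $45 − $4 = $41.

41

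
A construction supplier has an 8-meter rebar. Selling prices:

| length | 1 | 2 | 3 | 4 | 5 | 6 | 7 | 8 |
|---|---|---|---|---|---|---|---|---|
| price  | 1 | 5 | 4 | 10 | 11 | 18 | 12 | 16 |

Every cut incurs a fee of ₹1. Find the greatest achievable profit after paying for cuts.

Consider every possible first cut. net[k] is the best of p[i]+net[k−i] over all sellable i≤k, charging 1 whenever i<k.
net[1] = 1
net[2] = max(1+1-1, 5+0) = 5
net[3] = max(1+5-1, 5+1-1, 4+0) = 5
net[4] = max(1+5-1, 5+5-1, 4+1-1, 10+0) = 10
net[5] = max(1+10-1, 5+5-1, 4+5-1, 10+1-1, 11+0) = 11
net[6] = max(1+11-1, 5+10-1, 4+5-1, 10+5-1, 11+1-1, 18+0) = 18
net[7] = max(1+18-1, 5+11-1, 4+10-1, …, 18+1-1, 12+0) = 18
net[8] = max(1+18-1, 5+18-1, 4+11-1, …, 12+1-1, 16+0) = 22
One optimal plan: pieces 6 + 2 (1 cut) → ₹23 − ₹1 = ₹22.

22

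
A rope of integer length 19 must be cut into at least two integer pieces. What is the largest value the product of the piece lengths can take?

972

Fill prod[k] for k=2..19: at each k try every first piece i and multiply by the better of (k−i) uncut or prod[k−i].
prod[2] = 1×max(1,0) = 1×1 = 1
prod[3] = 1×max(2,1) = 1×2 = 2
prod[4] = 2×max(2,1) = 2×2 = 4
prod[5] = 2×max(3,2) = 2×3 = 6
prod[6] = 3×max(3,2) = 3×3 = 9
prod[7] = 2×max(5,6) = 2×6 = 12
prod[8] = 2×max(6,9) = 2×9 = 18
prod[9] = 3×max(6,9) = 3×9 = 27
prod[10] = 2×max(8,18) = 2×18 = 36
prod[11] = 2×max(9,27) = 2×27 = 54
prod[12] = 3×max(9,27) = 3×27 = 81
prod[13] = 2×max(11,54) = 2×54 = 108
prod[14] = 2×max(12,81) = 2×81 = 162
prod[15] = 3×max(12,81) = 3×81 = 243
prod[16] = 2×max(14,162) = 2×162 = 324
prod[17] = 2×max(15,243) = 2×243 = 486
prod[18] = 3×max(15,243) = 3×243 = 729
prod[19] = 2×max(17,486) = 2×486 = 972
One optimal split: 3 + 3 + 3 + 3 + 3 + 2 + 2; product 3×3×3×3×3×2×2 = 972.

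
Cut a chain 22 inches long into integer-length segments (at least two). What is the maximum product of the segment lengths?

2916

Fill m[k] for k=2..22: at each k try every first piece i and multiply by the better of (k−i) uncut or m[k−i].
m[2] = 1*max(1,0) = 1*1 = 1
m[3] = 1*max(2,1) = 1*2 = 2
m[4] = 2*max(2,1) = 2*2 = 4
m[5] = 2*max(3,2) = 2*3 = 6
m[6] = 3*max(3,2) = 3*3 = 9
m[7] = 2*max(5,6) = 2*6 = 12
m[8] = 2*max(6,9) = 2*9 = 18
m[9] = 3*max(6,9) = 3*9 = 27
m[10] = 2*max(8,18) = 2*18 = 36
m[11] = 2*max(9,27) = 2*27 = 54
m[12] = 3*max(9,27) = 3*27 = 81
m[13] = 2*max(11,54) = 2*54 = 108
m[14] = 2*max(12,81) = 2*81 = 162
m[15] = 3*max(12,81) = 3*81 = 243
m[16] = 2*max(14,162) = 2*162 = 324
m[17] = 2*max(15,243) = 2*243 = 486
m[18] = 3*max(15,243) = 3*243 = 729
m[19] = 2*max(17,486) = 2*486 = 972
m[20] = 2*max(18,729) = 2*729 = 1458
m[21] = 3*max(18,729) = 3*729 = 2187
m[22] = 2*max(20,1458) = 2*1458 = 2916
One optimal split: 3 + 3 + 3 + 3 + 3 + 3 + 2 + 2; product 3*3*3*3*3*3*2*2 = 2916.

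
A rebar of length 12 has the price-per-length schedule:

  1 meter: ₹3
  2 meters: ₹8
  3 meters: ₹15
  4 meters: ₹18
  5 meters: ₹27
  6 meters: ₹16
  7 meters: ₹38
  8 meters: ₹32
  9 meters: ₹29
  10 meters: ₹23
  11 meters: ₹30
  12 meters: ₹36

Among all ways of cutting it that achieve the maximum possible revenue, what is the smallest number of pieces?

Let r[k] be the best obtainable value from length k. For each k, try every first piece i and keep the best of price[i] + r[k−i].
r[1] = 3
r[2] = 8
r[3] = 15
r[4] = 18  (first piece 1, then r[3]=15)
r[5] = 27
r[6] = 30  (first piece 1, then r[5]=27)
r[7] = 38
r[8] = 42  (first piece 3, then r[5]=27)
r[9] = 46  (first piece 2, then r[7]=38)
r[10] = 54  (first piece 5, then r[5]=27)
r[11] = 57  (first piece 1, then r[10]=54)
r[12] = 65  (first piece 5, then r[7]=38)
Maximum revenue is ₹65.
Now minimize piece count subject to staying optimal: for each k, pieces[k] = 1 + min over i with p[i]+r[k−i]=r[k] of pieces[k−i].
pieces[9] = 2
pieces[10] = 2
pieces[11] = 3
pieces[12] = 2

2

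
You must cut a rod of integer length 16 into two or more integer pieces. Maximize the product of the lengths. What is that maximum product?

Let m[k] be the best product for length k (with at least one cut). For each first piece i, the rest contributes max(k−i, m[k−i]).
Small cases: m[2]=1, m[3]=2, m[4]=4, m[5]=6, m[6]=9, m[7]=12, m[8]=18, m[9]=27, m[10]=36, m[11]=54.
m[12] = max(1×54, 2×36, 3×27, …, 10×2, 11×1) = 81
m[13] = max(1×81, 2×54, 3×36, …, 11×2, 12×1) = 108
m[14] = max(1×108, 2×81, 3×54, …, 12×2, 13×1) = 162
m[15] = max(1×162, 2×108, 3×81, …, 13×2, 14×1) = 243
m[16] = max(1×243, 2×162, 3×108, …, 14×2, 15×1) = 324
One optimal split: 3 + 3 + 3 + 3 + 2 + 2; product 3×3×3×3×2×2 = 324.

324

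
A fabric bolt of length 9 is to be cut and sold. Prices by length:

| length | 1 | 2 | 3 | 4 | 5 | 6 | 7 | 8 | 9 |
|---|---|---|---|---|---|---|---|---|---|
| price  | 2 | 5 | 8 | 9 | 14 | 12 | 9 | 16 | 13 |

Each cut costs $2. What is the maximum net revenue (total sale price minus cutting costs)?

21

Build net[k] bottom-up: net[k] = max over allowed piece i of (p[i] + net[k−i]) − 2 per cut.
net[1] = 2
net[2] = 5
net[3] = 8
net[4] = 9
net[5] = 14
net[6] = 14  (first piece 1, then net[5]=14)
net[7] = 17  (first piece 2, then net[5]=14)
net[8] = 20  (first piece 3, then net[5]=14)
net[9] = 21  (first piece 4, then net[5]=14)
One optimal plan: pieces 5 + 4 (1 cut) → $23 − $2 = $21.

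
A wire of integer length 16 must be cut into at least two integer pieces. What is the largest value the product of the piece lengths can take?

324

Fill g[k] for k=2..16: at each k try every first piece i and multiply by the better of (k−i) uncut or g[k−i].
g[2] = 1·max(1,0) = 1·1 = 1
g[3] = 1·max(2,1) = 1·2 = 2
g[4] = 2·max(2,1) = 2·2 = 4
g[5] = 2·max(3,2) = 2·3 = 6
g[6] = 3·max(3,2) = 3·3 = 9
g[7] = 2·max(5,6) = 2·6 = 12
g[8] = 2·max(6,9) = 2·9 = 18
g[9] = 3·max(6,9) = 3·9 = 27
g[10] = 2·max(8,18) = 2·18 = 36
g[11] = 2·max(9,27) = 2·27 = 54
g[12] = 3·max(9,27) = 3·27 = 81
g[13] = 2·max(11,54) = 2·54 = 108
g[14] = 2·max(12,81) = 2·81 = 162
g[15] = 3·max(12,81) = 3·81 = 243
g[16] = 2·max(14,162) = 2·162 = 324
One optimal split: 3 + 3 + 3 + 3 + 2 + 2; product 3·3·3·3·2·2 = 324.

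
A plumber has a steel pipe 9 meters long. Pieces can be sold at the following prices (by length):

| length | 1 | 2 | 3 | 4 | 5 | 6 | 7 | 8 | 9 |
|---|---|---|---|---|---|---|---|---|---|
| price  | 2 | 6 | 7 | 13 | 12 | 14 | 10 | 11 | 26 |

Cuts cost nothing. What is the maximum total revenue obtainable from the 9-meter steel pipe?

28

Let best[k] be the best obtainable value from length k. For each k, try every first piece i and keep the best of price[i] + best[k−i].
best[1] = 2
best[2] = 6
best[3] = 8  (first piece 1, then best[2]=6)
best[4] = 13
best[5] = 15  (first piece 1, then best[4]=13)
best[6] = 19  (first piece 2, then best[4]=13)
best[7] = 21  (first piece 1, then best[6]=19)
best[8] = 26  (first piece 4, then best[4]=13)
best[9] = 28  (first piece 1, then best[8]=26)
One optimal cutting: 4 + 4 + 1 → $13 + $13 + $2 = $28.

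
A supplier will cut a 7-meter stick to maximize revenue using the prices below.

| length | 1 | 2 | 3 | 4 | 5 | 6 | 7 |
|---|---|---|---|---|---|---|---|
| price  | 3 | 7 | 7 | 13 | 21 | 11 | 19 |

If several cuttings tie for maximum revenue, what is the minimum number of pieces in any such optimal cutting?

2

Build r[k] bottom-up: r[k] = max over allowed piece i of (p[i] + r[k−i]).
r[1] = 3
r[2] = max(3+3, 7+0) = 7
r[3] = max(3+7, 7+3, 7+0) = 10
r[4] = max(3+10, 7+7, 7+3, 13+0) = 14
r[5] = max(3+14, 7+10, 7+7, 13+3, 21+0) = 21
r[6] = max(3+21, 7+14, 7+10, 13+7, 21+3, 11+0) = 24
r[7] = max(3+24, 7+21, 7+14, …, 11+3, 19+0) = 28
Maximum revenue is €28.
Now minimize piece count subject to staying optimal: for each k, pieces[k] = 1 + min over i with p[i]+r[k−i]=r[k] of pieces[k−i].
pieces[4] = 2
pieces[5] = 1
pieces[6] = 2
pieces[7] = 2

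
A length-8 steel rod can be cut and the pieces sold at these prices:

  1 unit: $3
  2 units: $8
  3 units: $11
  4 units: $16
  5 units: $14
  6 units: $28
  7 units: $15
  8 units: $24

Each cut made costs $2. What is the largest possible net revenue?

34

Let v[k] be the best obtainable value from length k. For each k, try every first piece i and keep the best of price[i] + v[k−i] minus the 2 cut fee when i<k.
v[1] = 3
v[2] = max(3+3-2, 8+0) = 8
v[3] = max(3+8-2, 8+3-2, 11+0) = 11
v[4] = max(3+11-2, 8+8-2, 11+3-2, 16+0) = 16
v[5] = max(3+16-2, 8+11-2, 11+8-2, 16+3-2, 14+0) = 17
v[6] = max(3+17-2, 8+16-2, 11+11-2, 16+8-2, 14+3-2, 28+0) = 28
v[7] = max(3+28-2, 8+17-2, 11+16-2, …, 28+3-2, 15+0) = 29
v[8] = max(3+29-2, 8+28-2, 11+17-2, …, 15+3-2, 24+0) = 34
One optimal plan: pieces 6 + 2 (1 cut) → $36 − $2 = $34.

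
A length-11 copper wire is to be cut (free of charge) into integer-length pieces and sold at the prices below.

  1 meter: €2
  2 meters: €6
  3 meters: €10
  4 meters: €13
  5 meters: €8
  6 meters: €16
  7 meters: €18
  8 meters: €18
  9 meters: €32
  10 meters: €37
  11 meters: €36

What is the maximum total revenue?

39

Let R[k] be the best obtainable value from length k. For each k, try every first piece i and keep the best of price[i] + R[k−i].
R[1] = 2
R[2] = max(2+2, 6+0) = 6
R[3] = max(2+6, 6+2, 10+0) = 10
R[4] = max(2+10, 6+6, 10+2, 13+0) = 13
R[5] = max(2+13, 6+10, 10+6, 13+2, 8+0) = 16
R[6] = max(2+16, 6+13, 10+10, 13+6, 8+2, 16+0) = 20
R[7] = max(2+20, 6+16, 10+13, …, 16+2, 18+0) = 23
R[8] = max(2+23, 6+20, 10+16, …, 18+2, 18+0) = 26
R[9] = max(2+26, 6+23, 10+20, …, 18+2, 32+0) = 32
R[10] = max(2+32, 6+26, 10+23, …, 32+2, 37+0) = 37
R[11] = max(2+37, 6+32, 10+26, …, 37+2, 36+0) = 39
One optimal cutting: 10 + 1 → €37 + €2 = €39.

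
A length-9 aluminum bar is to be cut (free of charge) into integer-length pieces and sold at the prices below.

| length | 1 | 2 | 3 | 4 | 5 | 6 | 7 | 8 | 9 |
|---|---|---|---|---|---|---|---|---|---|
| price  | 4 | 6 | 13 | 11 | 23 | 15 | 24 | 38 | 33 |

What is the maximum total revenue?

42

Build best[k] bottom-up: best[k] = max over allowed piece i of (p[i] + best[k−i]).
best[1] = 4
best[2] = max(4+4, 6+0) = 8
best[3] = max(4+8, 6+4, 13+0) = 13
best[4] = max(4+13, 6+8, 13+4, 11+0) = 17
best[5] = max(4+17, 6+13, 13+8, 11+4, 23+0) = 23
best[6] = max(4+23, 6+17, 13+13, 11+8, 23+4, 15+0) = 27
best[7] = max(4+27, 6+23, 13+17, …, 15+4, 24+0) = 31
best[8] = max(4+31, 6+27, 13+23, …, 24+4, 38+0) = 38
best[9] = max(4+38, 6+31, 13+27, …, 38+4, 33+0) = 42
One optimal cutting: 8 + 1 → $38 + $4 = $42.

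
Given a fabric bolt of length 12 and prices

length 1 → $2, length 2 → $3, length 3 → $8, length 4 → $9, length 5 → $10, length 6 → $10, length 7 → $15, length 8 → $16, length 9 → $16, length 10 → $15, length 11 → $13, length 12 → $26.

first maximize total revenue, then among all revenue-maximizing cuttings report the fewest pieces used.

4

Build r[k] bottom-up: r[k] = max over allowed piece i of (p[i] + r[k−i]).
r[1] = 2
r[2] = 4  (first piece 1, then r[1]=2)
r[3] = 8
r[4] = 10  (first piece 1, then r[3]=8)
r[5] = 12  (first piece 1, then r[4]=10)
r[6] = 16  (first piece 3, then r[3]=8)
r[7] = 18  (first piece 1, then r[6]=16)
r[8] = 20  (first piece 1, then r[7]=18)
r[9] = 24  (first piece 3, then r[6]=16)
r[10] = 26  (first piece 1, then r[9]=24)
r[11] = 28  (first piece 1, then r[10]=26)
r[12] = 32  (first piece 3, then r[9]=24)
Maximum revenue is $32.
Now minimize piece count subject to staying optimal: for each k, pieces[k] = 1 + min over i with p[i]+r[k−i]=r[k] of pieces[k−i].
pieces[9] = 3
pieces[10] = 4
pieces[11] = 5
pieces[12] = 4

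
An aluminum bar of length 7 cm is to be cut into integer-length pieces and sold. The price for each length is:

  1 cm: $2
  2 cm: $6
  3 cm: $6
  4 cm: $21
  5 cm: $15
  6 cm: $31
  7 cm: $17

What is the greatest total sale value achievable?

Build best[k] bottom-up: best[k] = max over allowed piece i of (p[i] + best[k−i]).
best[1] = 2
best[2] = max(2+2, 6+0) = 6
best[3] = max(2+6, 6+2, 6+0) = 8
best[4] = max(2+8, 6+6, 6+2, 21+0) = 21
best[5] = max(2+21, 6+8, 6+6, 21+2, 15+0) = 23
best[6] = max(2+23, 6+21, 6+8, 21+6, 15+2, 31+0) = 31
best[7] = max(2+31, 6+23, 6+21, …, 31+2, 17+0) = 33
One optimal cutting: 6 + 1 → $31 + $2 = $33.

33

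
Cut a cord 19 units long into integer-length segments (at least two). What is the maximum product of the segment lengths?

Let m[k] be the best product for length k (with at least one cut). For each first piece i, the rest contributes max(k−i, m[k−i]).
m[2] = 1·max(1,0) = 1·1 = 1
m[3] = max(1·2, 2·1) = 2
m[4] = max(1·3, 2·2, 3·1) = 4
m[5] = max(1·4, 2·3, 3·2, 4·1) = 6
m[6] = max(1·6, 2·4, 3·3, 4·2, 5·1) = 9
m[7] = max(1·9, 2·6, 3·4, 4·3, 5·2, 6·1) = 12
m[8] = max(1·12, 2·9, 3·6, …, 6·2, 7·1) = 18
m[9] = max(1·18, 2·12, 3·9, …, 7·2, 8·1) = 27
m[10] = max(1·27, 2·18, 3·12, …, 8·2, 9·1) = 36
m[11] = max(1·36, 2·27, 3·18, …, 9·2, 10·1) = 54
m[12] = max(1·54, 2·36, 3·27, …, 10·2, 11·1) = 81
m[13] = max(1·81, 2·54, 3·36, …, 11·2, 12·1) = 108
m[14] = max(1·108, 2·81, 3·54, …, 12·2, 13·1) = 162
m[15] = max(1·162, 2·108, 3·81, …, 13·2, 14·1) = 243
m[16] = max(1·243, 2·162, 3·108, …, 14·2, 15·1) = 324
m[17] = max(1·324, 2·243, 3·162, …, 15·2, 16·1) = 486
m[18] = max(1·486, 2·324, 3·243, …, 16·2, 17·1) = 729
m[19] = max(1·729, 2·486, 3·324, …, 17·2, 18·1) = 972
One optimal split: 3 + 3 + 3 + 3 + 3 + 2 + 2; product 3·3·3·3·3·2·2 = 972.

972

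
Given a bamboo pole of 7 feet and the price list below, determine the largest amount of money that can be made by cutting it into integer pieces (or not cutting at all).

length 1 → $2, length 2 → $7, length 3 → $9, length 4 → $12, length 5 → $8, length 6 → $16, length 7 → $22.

Build R[k] bottom-up: R[k] = max over allowed piece i of (p[i] + R[k−i]).
R[1] = 2
R[2] = 7
R[3] = 9  (first piece 1, then R[2]=7)
R[4] = 14  (first piece 2, then R[2]=7)
R[5] = 16  (first piece 1, then R[4]=14)
R[6] = 21  (first piece 2, then R[4]=14)
R[7] = 23  (first piece 1, then R[6]=21)
One optimal cutting: 2 + 2 + 2 + 1 → $7 + $7 + $7 + $2 = $23.

23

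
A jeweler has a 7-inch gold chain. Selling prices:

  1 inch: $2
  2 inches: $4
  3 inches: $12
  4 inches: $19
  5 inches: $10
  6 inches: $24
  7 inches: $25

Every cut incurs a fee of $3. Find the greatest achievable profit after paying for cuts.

28

Consider every possible first cut. r[k] is the best of p[i]+r[k−i] over all sellable i≤k, charging 3 whenever i<k.
r[1] = 2
r[2] = 4
r[3] = 12
r[4] = 19
r[5] = 18  (first piece 1, then r[4]=19)
r[6] = 24
r[7] = 28  (first piece 3, then r[4]=19)
One optimal plan: pieces 4 + 3 (1 cut) → $31 − $3 = $28.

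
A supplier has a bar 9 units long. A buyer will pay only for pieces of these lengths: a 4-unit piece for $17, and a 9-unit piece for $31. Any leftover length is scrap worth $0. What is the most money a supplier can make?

Let best[k] be the best obtainable value from length k. For each k, try every first piece i and keep the best of price[i] + best[k−i].
best[1] = 0
best[2] = 0
best[3] = 0
best[4] = 17
best[5] = 17
best[6] = 17
best[7] = 17
best[8] = 34  (first piece 4, then best[4]=17)
best[9] = 34
One optimal cutting: pieces 4 + 4 with 1 unit of scrap → $34.

34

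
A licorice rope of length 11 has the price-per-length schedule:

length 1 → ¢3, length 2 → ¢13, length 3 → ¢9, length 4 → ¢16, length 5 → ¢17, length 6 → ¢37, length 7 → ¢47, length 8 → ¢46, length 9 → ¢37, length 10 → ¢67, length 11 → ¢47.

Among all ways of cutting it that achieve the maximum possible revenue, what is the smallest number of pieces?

3

Build r[k] bottom-up: r[k] = max over allowed piece i of (p[i] + r[k−i]).
r[1] = 3
r[2] = 13
r[3] = 16  (first piece 1, then r[2]=13)
r[4] = 26  (first piece 2, then r[2]=13)
r[5] = 29  (first piece 1, then r[4]=26)
r[6] = 39  (first piece 2, then r[4]=26)
r[7] = 47
r[8] = 52  (first piece 2, then r[6]=39)
r[9] = 60  (first piece 2, then r[7]=47)
r[10] = 67
r[11] = 73  (first piece 2, then r[9]=60)
Maximum revenue is ¢73.
Now minimize piece count subject to staying optimal: for each k, pieces[k] = 1 + min over i with p[i]+r[k−i]=r[k] of pieces[k−i].
pieces[8] = 4
pieces[9] = 2
pieces[10] = 1
pieces[11] = 3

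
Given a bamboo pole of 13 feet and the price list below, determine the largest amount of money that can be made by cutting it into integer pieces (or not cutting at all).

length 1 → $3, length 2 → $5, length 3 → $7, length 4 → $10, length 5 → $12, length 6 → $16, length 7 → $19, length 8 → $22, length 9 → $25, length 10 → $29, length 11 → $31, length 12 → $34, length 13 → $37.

Consider every possible first cut. r[k] is the best of p[i]+r[k−i] over all sellable i≤k.
r[1] = 3
r[2] = 6  (first piece 1, then r[1]=3)
r[3] = 9  (first piece 1, then r[2]=6)
r[4] = 12  (first piece 1, then r[3]=9)
r[5] = 15  (first piece 1, then r[4]=12)
r[6] = 18  (first piece 1, then r[5]=15)
r[7] = 21  (first piece 1, then r[6]=18)
r[8] = 24  (first piece 1, then r[7]=21)
r[9] = 27  (first piece 1, then r[8]=24)
r[10] = 30  (first piece 1, then r[9]=27)
r[11] = 33  (first piece 1, then r[10]=30)
r[12] = 36  (first piece 1, then r[11]=33)
r[13] = 39  (first piece 1, then r[12]=36)
One optimal cutting: 1 + 1 + 1 + 1 + 1 + 1 + 1 + 1 + 1 + 1 + 1 + 1 + 1 → $3 + $3 + $3 + $3 + $3 + $3 + $3 + $3 + $3 + $3 + $3 + $3 + $3 = $39.

39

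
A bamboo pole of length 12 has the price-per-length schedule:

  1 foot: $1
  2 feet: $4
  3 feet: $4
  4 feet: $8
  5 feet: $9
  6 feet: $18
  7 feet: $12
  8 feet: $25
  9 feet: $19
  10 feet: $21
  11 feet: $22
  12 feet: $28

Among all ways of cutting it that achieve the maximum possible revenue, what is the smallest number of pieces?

2

Consider every possible first cut. r[k] is the best of p[i]+r[k−i] over all sellable i≤k.
r[1] = 1
r[2] = max(1+1, 4+0) = 4
r[3] = max(1+4, 4+1, 4+0) = 5
r[4] = max(1+5, 4+4, 4+1, 8+0) = 8
r[5] = max(1+8, 4+5, 4+4, 8+1, 9+0) = 9
r[6] = max(1+9, 4+8, 4+5, 8+4, 9+1, 18+0) = 18
r[7] = max(1+18, 4+9, 4+8, …, 18+1, 12+0) = 19
r[8] = max(1+19, 4+18, 4+9, …, 12+1, 25+0) = 25
r[9] = max(1+25, 4+19, 4+18, …, 25+1, 19+0) = 26
r[10] = max(1+26, 4+25, 4+19, …, 19+1, 21+0) = 29
r[11] = max(1+29, 4+26, 4+25, …, 21+1, 22+0) = 30
r[12] = max(1+30, 4+29, 4+26, …, 22+1, 28+0) = 36
Maximum revenue is $36.
Now minimize piece count subject to staying optimal: for each k, pieces[k] = 1 + min over i with p[i]+r[k−i]=r[k] of pieces[k−i].
pieces[9] = 2
pieces[10] = 2
pieces[11] = 3
pieces[12] = 2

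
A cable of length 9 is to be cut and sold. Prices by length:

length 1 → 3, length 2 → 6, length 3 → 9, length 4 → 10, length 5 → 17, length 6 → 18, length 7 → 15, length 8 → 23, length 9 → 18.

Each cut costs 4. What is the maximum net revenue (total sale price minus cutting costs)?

Let v[k] be the best obtainable value from length k. For each k, try every first piece i and keep the best of price[i] + v[k−i] minus the 4 cut fee when i<k.
v[1] = 3
v[2] = max(3+3-4, 6+0) = 6
v[3] = max(3+6-4, 6+3-4, 9+0) = 9
v[4] = max(3+9-4, 6+6-4, 9+3-4, 10+0) = 10
v[5] = max(3+10-4, 6+9-4, 9+6-4, 10+3-4, 17+0) = 17
v[6] = max(3+17-4, 6+10-4, 9+9-4, 10+6-4, 17+3-4, 18+0) = 18
v[7] = max(3+18-4, 6+17-4, 9+10-4, …, 18+3-4, 15+0) = 19
v[8] = max(3+19-4, 6+18-4, 9+17-4, …, 15+3-4, 23+0) = 23
v[9] = max(3+23-4, 6+19-4, 9+18-4, …, 23+3-4, 18+0) = 23
One optimal plan: pieces 6 + 3 (1 cut) → 27 − 4 = 23.

23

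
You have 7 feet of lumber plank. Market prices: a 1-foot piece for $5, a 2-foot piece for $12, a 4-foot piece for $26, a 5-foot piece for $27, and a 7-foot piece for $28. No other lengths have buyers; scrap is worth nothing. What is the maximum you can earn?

Consider every possible first cut. best[k] is the best of p[i]+best[k−i] over all sellable i≤k.
best[1] = 5
best[2] = 12
best[3] = 17  (first piece 1, then best[2]=12)
best[4] = 26
best[5] = 31  (first piece 1, then best[4]=26)
best[6] = 38  (first piece 2, then best[4]=26)
best[7] = 43  (first piece 1, then best[6]=38)
One optimal cutting: 4 + 2 + 1 → $43.

43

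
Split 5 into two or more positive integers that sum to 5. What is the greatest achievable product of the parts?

Fill prod[k] for k=2..5: at each k try every first piece i and multiply by the better of (k−i) uncut or prod[k−i].
prod[2] = 1*max(1,0) = 1*1 = 1
prod[3] = 1*max(2,1) = 1*2 = 2
prod[4] = 2*max(2,1) = 2*2 = 4
prod[5] = 2*max(3,2) = 2*3 = 6
One optimal split: 3 + 2; product 3*2 = 6.

6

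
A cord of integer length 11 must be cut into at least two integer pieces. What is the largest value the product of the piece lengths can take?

Let g[k] be the best product for length k (with at least one cut). For each first piece i, the rest contributes max(k−i, g[k−i]).
Small cases: g[2]=1, g[3]=2.
g[4] = 2·max(2,1) = 2·2 = 4
g[5] = 2·max(3,2) = 2·3 = 6
g[6] = 3·max(3,2) = 3·3 = 9
g[7] = 2·max(5,6) = 2·6 = 12
g[8] = 2·max(6,9) = 2·9 = 18
g[9] = 3·max(6,9) = 3·9 = 27
g[10] = 2·max(8,18) = 2·18 = 36
g[11] = 2·max(9,27) = 2·27 = 54
One optimal split: 3 + 3 + 3 + 2; product 3·3·3·2 = 54.

54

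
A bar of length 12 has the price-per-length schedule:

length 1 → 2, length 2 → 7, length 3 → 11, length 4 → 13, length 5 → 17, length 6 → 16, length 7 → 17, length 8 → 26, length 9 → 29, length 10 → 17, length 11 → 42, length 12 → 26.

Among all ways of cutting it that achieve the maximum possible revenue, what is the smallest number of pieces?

2

Build r[k] bottom-up: r[k] = max over allowed piece i of (p[i] + r[k−i]).
r[1] = 2
r[2] = 7
r[3] = 11
r[4] = 14  (first piece 2, then r[2]=7)
r[5] = 18  (first piece 2, then r[3]=11)
r[6] = 22  (first piece 3, then r[3]=11)
r[7] = 25  (first piece 2, then r[5]=18)
r[8] = 29  (first piece 2, then r[6]=22)
r[9] = 33  (first piece 3, then r[6]=22)
r[10] = 36  (first piece 2, then r[8]=29)
r[11] = 42
r[12] = 44  (first piece 1, then r[11]=42)
Maximum revenue is 44.
Now minimize piece count subject to staying optimal: for each k, pieces[k] = 1 + min over i with p[i]+r[k−i]=r[k] of pieces[k−i].
pieces[9] = 3
pieces[10] = 4
pieces[11] = 1
pieces[12] = 2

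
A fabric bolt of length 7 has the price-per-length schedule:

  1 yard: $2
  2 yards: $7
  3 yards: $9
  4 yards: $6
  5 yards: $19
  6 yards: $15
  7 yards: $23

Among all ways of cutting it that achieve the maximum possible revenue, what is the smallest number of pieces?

2

Build r[k] bottom-up: r[k] = max over allowed piece i of (p[i] + r[k−i]).
r[1] = 2
r[2] = 7
r[3] = 9  (first piece 1, then r[2]=7)
r[4] = 14  (first piece 2, then r[2]=7)
r[5] = 19
r[6] = 21  (first piece 1, then r[5]=19)
r[7] = 26  (first piece 2, then r[5]=19)
Maximum revenue is $26.
Now minimize piece count subject to staying optimal: for each k, pieces[k] = 1 + min over i with p[i]+r[k−i]=r[k] of pieces[k−i].
pieces[4] = 2
pieces[5] = 1
pieces[6] = 2
pieces[7] = 2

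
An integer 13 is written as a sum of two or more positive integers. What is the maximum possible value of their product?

108

Let g[k] be the best product for length k (with at least one cut). For each first piece i, the rest contributes max(k−i, g[k−i]).
g[2] = 1×max(1,0) = 1×1 = 1
g[3] = max(1×2, 2×1) = 2
g[4] = max(1×3, 2×2, 3×1) = 4
g[5] = max(1×4, 2×3, 3×2, 4×1) = 6
g[6] = max(1×6, 2×4, 3×3, 4×2, 5×1) = 9
g[7] = max(1×9, 2×6, 3×4, 4×3, 5×2, 6×1) = 12
g[8] = max(1×12, 2×9, 3×6, …, 6×2, 7×1) = 18
g[9] = max(1×18, 2×12, 3×9, …, 7×2, 8×1) = 27
g[10] = max(1×27, 2×18, 3×12, …, 8×2, 9×1) = 36
g[11] = max(1×36, 2×27, 3×18, …, 9×2, 10×1) = 54
g[12] = max(1×54, 2×36, 3×27, …, 10×2, 11×1) = 81
g[13] = max(1×81, 2×54, 3×36, …, 11×2, 12×1) = 108
One optimal split: 3 + 3 + 3 + 2 + 2; product 3×3×3×2×2 = 108.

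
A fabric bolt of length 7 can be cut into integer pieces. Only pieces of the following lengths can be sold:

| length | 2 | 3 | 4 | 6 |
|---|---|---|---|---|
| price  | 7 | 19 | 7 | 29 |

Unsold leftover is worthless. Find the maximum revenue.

Consider every possible first cut. best[k] is the best of p[i]+best[k−i] over all sellable i≤k.
best[1] = 0
best[2] = 7
best[3] = 19
best[4] = 19
best[5] = 26  (first piece 2, then best[3]=19)
best[6] = 38  (first piece 3, then best[3]=19)
best[7] = 38
One optimal cutting: pieces 3 + 3 with 1 yard of scrap → $38.

38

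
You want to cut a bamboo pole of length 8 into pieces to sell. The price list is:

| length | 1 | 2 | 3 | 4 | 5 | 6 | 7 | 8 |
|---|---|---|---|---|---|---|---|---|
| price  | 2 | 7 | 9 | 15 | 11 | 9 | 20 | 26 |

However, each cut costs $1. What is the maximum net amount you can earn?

29

Build net[k] bottom-up: net[k] = max over allowed piece i of (p[i] + net[k−i]) − 1 per cut.
net[1] = 2
net[2] = max(2+2-1, 7+0) = 7
net[3] = max(2+7-1, 7+2-1, 9+0) = 9
net[4] = max(2+9-1, 7+7-1, 9+2-1, 15+0) = 15
net[5] = max(2+15-1, 7+9-1, 9+7-1, 15+2-1, 11+0) = 16
net[6] = max(2+16-1, 7+15-1, 9+9-1, 15+7-1, 11+2-1, 9+0) = 21
net[7] = max(2+21-1, 7+16-1, 9+15-1, …, 9+2-1, 20+0) = 23
net[8] = max(2+23-1, 7+21-1, 9+16-1, …, 20+2-1, 26+0) = 29
One optimal plan: pieces 4 + 4 (1 cut) → $30 − $1 = $29.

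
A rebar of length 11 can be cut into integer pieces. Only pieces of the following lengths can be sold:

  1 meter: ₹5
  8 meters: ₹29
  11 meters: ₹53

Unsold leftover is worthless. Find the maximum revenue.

Let best[k] be the best obtainable value from length k. For each k, try every first piece i and keep the best of price[i] + best[k−i].
best[1] = 5
best[2] = 10  (first piece 1, then best[1]=5)
best[3] = 15  (first piece 1, then best[2]=10)
best[4] = 20  (first piece 1, then best[3]=15)
best[5] = 25  (first piece 1, then best[4]=20)
best[6] = 30  (first piece 1, then best[5]=25)
best[7] = 35  (first piece 1, then best[6]=30)
best[8] = 40  (first piece 1, then best[7]=35)
best[9] = 45  (first piece 1, then best[8]=40)
best[10] = 50  (first piece 1, then best[9]=45)
best[11] = 55  (first piece 1, then best[10]=50)
One optimal cutting: 1 + 1 + 1 + 1 + 1 + 1 + 1 + 1 + 1 + 1 + 1 → ₹55.

55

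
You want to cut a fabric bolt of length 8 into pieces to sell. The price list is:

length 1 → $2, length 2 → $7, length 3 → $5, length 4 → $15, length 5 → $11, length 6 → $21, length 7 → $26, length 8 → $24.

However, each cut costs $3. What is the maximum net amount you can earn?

27

Consider every possible first cut. net[k] is the best of p[i]+net[k−i] over all sellable i≤k, charging 3 whenever i<k.
net[1] = 2
net[2] = max(2+2-3, 7+0) = 7
net[3] = max(2+7-3, 7+2-3, 5+0) = 6
net[4] = max(2+6-3, 7+7-3, 5+2-3, 15+0) = 15
net[5] = max(2+15-3, 7+6-3, 5+7-3, 15+2-3, 11+0) = 14
net[6] = max(2+14-3, 7+15-3, 5+6-3, 15+7-3, 11+2-3, 21+0) = 21
net[7] = max(2+21-3, 7+14-3, 5+15-3, …, 21+2-3, 26+0) = 26
net[8] = max(2+26-3, 7+21-3, 5+14-3, …, 26+2-3, 24+0) = 27
One optimal plan: pieces 4 + 4 (1 cut) → $30 − $3 = $27.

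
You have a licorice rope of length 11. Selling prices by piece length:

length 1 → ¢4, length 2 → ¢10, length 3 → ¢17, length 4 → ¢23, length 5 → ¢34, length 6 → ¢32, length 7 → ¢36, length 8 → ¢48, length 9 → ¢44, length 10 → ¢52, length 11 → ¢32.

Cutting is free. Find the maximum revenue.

72

Consider every possible first cut. best[k] is the best of p[i]+best[k−i] over all sellable i≤k.
best[1] = 4
best[2] = max(4+4, 10+0) = 10
best[3] = max(4+10, 10+4, 17+0) = 17
best[4] = max(4+17, 10+10, 17+4, 23+0) = 23
best[5] = max(4+23, 10+17, 17+10, 23+4, 34+0) = 34
best[6] = max(4+34, 10+23, 17+17, 23+10, 34+4, 32+0) = 38
best[7] = max(4+38, 10+34, 17+23, …, 32+4, 36+0) = 44
best[8] = max(4+44, 10+38, 17+34, …, 36+4, 48+0) = 51
best[9] = max(4+51, 10+44, 17+38, …, 48+4, 44+0) = 57
best[10] = max(4+57, 10+51, 17+44, …, 44+4, 52+0) = 68
best[11] = max(4+68, 10+57, 17+51, …, 52+4, 32+0) = 72
One optimal cutting: 5 + 5 + 1 → ¢34 + ¢34 + ¢4 = ¢72.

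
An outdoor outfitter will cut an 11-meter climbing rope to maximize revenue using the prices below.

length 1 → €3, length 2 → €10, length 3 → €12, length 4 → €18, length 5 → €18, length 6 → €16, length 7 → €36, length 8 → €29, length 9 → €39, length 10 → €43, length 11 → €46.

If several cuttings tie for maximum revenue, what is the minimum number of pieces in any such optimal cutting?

3

Build r[k] bottom-up: r[k] = max over allowed piece i of (p[i] + r[k−i]).
r[1] = 3
r[2] = max(3+3, 10+0) = 10
r[3] = max(3+10, 10+3, 12+0) = 13
r[4] = max(3+13, 10+10, 12+3, 18+0) = 20
r[5] = max(3+20, 10+13, 12+10, 18+3, 18+0) = 23
r[6] = max(3+23, 10+20, 12+13, 18+10, 18+3, 16+0) = 30
r[7] = max(3+30, 10+23, 12+20, …, 16+3, 36+0) = 36
r[8] = max(3+36, 10+30, 12+23, …, 36+3, 29+0) = 40
r[9] = max(3+40, 10+36, 12+30, …, 29+3, 39+0) = 46
r[10] = max(3+46, 10+40, 12+36, …, 39+3, 43+0) = 50
r[11] = max(3+50, 10+46, 12+40, …, 43+3, 46+0) = 56
Maximum revenue is €56.
Now minimize piece count subject to staying optimal: for each k, pieces[k] = 1 + min over i with p[i]+r[k−i]=r[k] of pieces[k−i].
pieces[8] = 4
pieces[9] = 2
pieces[10] = 5
pieces[11] = 3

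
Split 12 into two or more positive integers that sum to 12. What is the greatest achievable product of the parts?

Let g[k] be the best product for length k (with at least one cut). For each first piece i, the rest contributes max(k−i, g[k−i]).
Small cases: g[2]=1, g[3]=2, g[4]=4.
g[5] = max(1*4, 2*3, 3*2, 4*1) = 6
g[6] = max(1*6, 2*4, 3*3, 4*2, 5*1) = 9
g[7] = max(1*9, 2*6, 3*4, 4*3, 5*2, 6*1) = 12
g[8] = max(1*12, 2*9, 3*6, …, 6*2, 7*1) = 18
g[9] = max(1*18, 2*12, 3*9, …, 7*2, 8*1) = 27
g[10] = max(1*27, 2*18, 3*12, …, 8*2, 9*1) = 36
g[11] = max(1*36, 2*27, 3*18, …, 9*2, 10*1) = 54
g[12] = max(1*54, 2*36, 3*27, …, 10*2, 11*1) = 81
One optimal split: 3 + 3 + 3 + 3; product 3*3*3*3 = 81.

81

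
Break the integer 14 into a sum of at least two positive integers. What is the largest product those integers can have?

Define prod[k] = max over 1≤i<k of i · max(k−i, prod[k−i]); the inner max lets the remainder stay uncut if that's better.
prod[2] = 1×max(1,0) = 1×1 = 1
prod[3] = max(1×2, 2×1) = 2
prod[4] = max(1×3, 2×2, 3×1) = 4
prod[5] = max(1×4, 2×3, 3×2, 4×1) = 6
prod[6] = max(1×6, 2×4, 3×3, 4×2, 5×1) = 9
prod[7] = max(1×9, 2×6, 3×4, 4×3, 5×2, 6×1) = 12
prod[8] = max(1×12, 2×9, 3×6, …, 6×2, 7×1) = 18
prod[9] = max(1×18, 2×12, 3×9, …, 7×2, 8×1) = 27
prod[10] = max(1×27, 2×18, 3×12, …, 8×2, 9×1) = 36
prod[11] = max(1×36, 2×27, 3×18, …, 9×2, 10×1) = 54
prod[12] = max(1×54, 2×36, 3×27, …, 10×2, 11×1) = 81
prod[13] = max(1×81, 2×54, 3×36, …, 11×2, 12×1) = 108
prod[14] = max(1×108, 2×81, 3×54, …, 12×2, 13×1) = 162
One optimal split: 3 + 3 + 3 + 3 + 2; product 3×3×3×3×2 = 162.

162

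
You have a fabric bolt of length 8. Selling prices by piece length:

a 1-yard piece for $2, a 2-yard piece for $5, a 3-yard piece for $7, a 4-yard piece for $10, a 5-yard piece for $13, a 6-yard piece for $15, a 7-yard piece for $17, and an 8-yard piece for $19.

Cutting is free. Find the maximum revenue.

20

Let best[k] be the best obtainable value from length k. For each k, try every first piece i and keep the best of price[i] + best[k−i].
best[1] = 2
best[2] = max(2+2, 5+0) = 5
best[3] = max(2+5, 5+2, 7+0) = 7
best[4] = max(2+7, 5+5, 7+2, 10+0) = 10
best[5] = max(2+10, 5+7, 7+5, 10+2, 13+0) = 13
best[6] = max(2+13, 5+10, 7+7, 10+5, 13+2, 15+0) = 15
best[7] = max(2+15, 5+13, 7+10, …, 15+2, 17+0) = 18
best[8] = max(2+18, 5+15, 7+13, …, 17+2, 19+0) = 20
One optimal cutting: 5 + 2 + 1 → $13 + $5 + $2 = $20.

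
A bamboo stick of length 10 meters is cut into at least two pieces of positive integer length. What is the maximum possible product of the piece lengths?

Define P[k] = max over 1≤i<k of i · max(k−i, P[k−i]); the inner max lets the remainder stay uncut if that's better.
P[2] = 1·max(1,0) = 1·1 = 1
P[3] = 1·max(2,1) = 1·2 = 2
P[4] = 2·max(2,1) = 2·2 = 4
P[5] = 2·max(3,2) = 2·3 = 6
P[6] = 3·max(3,2) = 3·3 = 9
P[7] = 2·max(5,6) = 2·6 = 12
P[8] = 2·max(6,9) = 2·9 = 18
P[9] = 3·max(6,9) = 3·9 = 27
P[10] = 2·max(8,18) = 2·18 = 36
One optimal split: 3 + 3 + 2 + 2; product 3·3·2·2 = 36.

36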